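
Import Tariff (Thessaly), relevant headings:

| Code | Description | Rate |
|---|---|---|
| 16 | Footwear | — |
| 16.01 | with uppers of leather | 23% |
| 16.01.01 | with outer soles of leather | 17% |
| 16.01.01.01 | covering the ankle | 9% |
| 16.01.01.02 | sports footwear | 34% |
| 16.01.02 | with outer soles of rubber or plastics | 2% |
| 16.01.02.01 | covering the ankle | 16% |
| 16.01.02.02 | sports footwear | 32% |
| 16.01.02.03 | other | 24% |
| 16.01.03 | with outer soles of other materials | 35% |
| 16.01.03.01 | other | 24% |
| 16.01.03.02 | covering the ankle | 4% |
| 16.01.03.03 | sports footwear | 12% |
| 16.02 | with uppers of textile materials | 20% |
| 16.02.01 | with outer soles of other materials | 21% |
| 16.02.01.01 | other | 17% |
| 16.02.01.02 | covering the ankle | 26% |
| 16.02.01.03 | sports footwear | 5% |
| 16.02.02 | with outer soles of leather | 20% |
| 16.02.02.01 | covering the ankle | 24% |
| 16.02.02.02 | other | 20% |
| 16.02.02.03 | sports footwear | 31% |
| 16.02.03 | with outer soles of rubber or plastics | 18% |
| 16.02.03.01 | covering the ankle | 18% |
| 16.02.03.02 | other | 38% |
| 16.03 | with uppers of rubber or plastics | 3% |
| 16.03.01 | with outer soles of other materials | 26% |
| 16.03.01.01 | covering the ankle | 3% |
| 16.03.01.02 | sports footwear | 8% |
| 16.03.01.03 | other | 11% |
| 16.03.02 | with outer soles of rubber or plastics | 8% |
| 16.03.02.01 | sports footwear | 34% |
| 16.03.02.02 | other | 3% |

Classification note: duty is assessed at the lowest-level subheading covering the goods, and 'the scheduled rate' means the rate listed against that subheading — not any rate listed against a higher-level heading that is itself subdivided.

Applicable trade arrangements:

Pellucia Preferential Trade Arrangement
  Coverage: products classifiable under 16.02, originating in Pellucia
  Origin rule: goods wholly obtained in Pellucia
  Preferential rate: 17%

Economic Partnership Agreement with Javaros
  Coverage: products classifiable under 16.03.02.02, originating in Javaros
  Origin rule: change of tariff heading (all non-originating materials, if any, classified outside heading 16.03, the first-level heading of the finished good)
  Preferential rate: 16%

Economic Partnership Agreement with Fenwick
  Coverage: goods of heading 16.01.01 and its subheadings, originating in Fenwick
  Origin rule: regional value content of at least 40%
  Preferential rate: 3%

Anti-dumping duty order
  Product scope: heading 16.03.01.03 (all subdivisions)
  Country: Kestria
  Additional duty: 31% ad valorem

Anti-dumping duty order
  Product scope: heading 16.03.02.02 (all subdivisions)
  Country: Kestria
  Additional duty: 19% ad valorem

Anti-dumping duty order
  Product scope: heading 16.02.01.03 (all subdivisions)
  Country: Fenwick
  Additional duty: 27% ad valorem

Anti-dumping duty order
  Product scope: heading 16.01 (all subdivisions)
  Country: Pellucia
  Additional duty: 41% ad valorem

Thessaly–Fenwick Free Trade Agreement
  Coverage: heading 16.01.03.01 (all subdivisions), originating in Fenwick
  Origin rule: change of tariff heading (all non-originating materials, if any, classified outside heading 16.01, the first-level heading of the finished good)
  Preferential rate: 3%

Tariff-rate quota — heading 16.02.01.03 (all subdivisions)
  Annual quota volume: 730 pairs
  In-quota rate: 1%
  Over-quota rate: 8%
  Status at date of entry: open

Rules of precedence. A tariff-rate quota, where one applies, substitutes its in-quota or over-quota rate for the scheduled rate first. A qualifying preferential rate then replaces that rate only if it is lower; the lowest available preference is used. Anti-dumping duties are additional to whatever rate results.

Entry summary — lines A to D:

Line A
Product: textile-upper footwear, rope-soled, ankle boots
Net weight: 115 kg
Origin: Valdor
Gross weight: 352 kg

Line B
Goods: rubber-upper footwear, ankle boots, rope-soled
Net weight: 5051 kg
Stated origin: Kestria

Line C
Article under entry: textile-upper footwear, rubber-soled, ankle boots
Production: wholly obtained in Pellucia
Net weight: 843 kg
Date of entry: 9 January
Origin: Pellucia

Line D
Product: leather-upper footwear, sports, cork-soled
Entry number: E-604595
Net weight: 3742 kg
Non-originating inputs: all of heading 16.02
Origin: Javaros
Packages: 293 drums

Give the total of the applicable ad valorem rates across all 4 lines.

Line A: textile-upper → 16.02; rope-soled → 16.02.01; ankle boots → 16.02.01.02. Scheduled 26%. No special measure applies. → 26%.
Line B: rubber-upper → 16.03; rope-soled → 16.03.01; ankle boots → 16.03.01.01. Scheduled 3%. No special measure applies. → 3%.
Line C: textile-upper → 16.02; rubber-soled → 16.02.03; ankle boots → 16.02.03.01. Scheduled 18%. Pellucia agreement on 16.02: wholly obtained → 17% available; preferential 17%. → 17%.
Line D: leather-upper → 16.01; cork-soled → 16.01.03; sports → 16.01.03.03. Scheduled 12%. Javaros agreement on 16.03.02.02: 16.01.03.03 not covered. → 12%.
Sum: 26% + 3% + 17% + 12% = 58%.

58%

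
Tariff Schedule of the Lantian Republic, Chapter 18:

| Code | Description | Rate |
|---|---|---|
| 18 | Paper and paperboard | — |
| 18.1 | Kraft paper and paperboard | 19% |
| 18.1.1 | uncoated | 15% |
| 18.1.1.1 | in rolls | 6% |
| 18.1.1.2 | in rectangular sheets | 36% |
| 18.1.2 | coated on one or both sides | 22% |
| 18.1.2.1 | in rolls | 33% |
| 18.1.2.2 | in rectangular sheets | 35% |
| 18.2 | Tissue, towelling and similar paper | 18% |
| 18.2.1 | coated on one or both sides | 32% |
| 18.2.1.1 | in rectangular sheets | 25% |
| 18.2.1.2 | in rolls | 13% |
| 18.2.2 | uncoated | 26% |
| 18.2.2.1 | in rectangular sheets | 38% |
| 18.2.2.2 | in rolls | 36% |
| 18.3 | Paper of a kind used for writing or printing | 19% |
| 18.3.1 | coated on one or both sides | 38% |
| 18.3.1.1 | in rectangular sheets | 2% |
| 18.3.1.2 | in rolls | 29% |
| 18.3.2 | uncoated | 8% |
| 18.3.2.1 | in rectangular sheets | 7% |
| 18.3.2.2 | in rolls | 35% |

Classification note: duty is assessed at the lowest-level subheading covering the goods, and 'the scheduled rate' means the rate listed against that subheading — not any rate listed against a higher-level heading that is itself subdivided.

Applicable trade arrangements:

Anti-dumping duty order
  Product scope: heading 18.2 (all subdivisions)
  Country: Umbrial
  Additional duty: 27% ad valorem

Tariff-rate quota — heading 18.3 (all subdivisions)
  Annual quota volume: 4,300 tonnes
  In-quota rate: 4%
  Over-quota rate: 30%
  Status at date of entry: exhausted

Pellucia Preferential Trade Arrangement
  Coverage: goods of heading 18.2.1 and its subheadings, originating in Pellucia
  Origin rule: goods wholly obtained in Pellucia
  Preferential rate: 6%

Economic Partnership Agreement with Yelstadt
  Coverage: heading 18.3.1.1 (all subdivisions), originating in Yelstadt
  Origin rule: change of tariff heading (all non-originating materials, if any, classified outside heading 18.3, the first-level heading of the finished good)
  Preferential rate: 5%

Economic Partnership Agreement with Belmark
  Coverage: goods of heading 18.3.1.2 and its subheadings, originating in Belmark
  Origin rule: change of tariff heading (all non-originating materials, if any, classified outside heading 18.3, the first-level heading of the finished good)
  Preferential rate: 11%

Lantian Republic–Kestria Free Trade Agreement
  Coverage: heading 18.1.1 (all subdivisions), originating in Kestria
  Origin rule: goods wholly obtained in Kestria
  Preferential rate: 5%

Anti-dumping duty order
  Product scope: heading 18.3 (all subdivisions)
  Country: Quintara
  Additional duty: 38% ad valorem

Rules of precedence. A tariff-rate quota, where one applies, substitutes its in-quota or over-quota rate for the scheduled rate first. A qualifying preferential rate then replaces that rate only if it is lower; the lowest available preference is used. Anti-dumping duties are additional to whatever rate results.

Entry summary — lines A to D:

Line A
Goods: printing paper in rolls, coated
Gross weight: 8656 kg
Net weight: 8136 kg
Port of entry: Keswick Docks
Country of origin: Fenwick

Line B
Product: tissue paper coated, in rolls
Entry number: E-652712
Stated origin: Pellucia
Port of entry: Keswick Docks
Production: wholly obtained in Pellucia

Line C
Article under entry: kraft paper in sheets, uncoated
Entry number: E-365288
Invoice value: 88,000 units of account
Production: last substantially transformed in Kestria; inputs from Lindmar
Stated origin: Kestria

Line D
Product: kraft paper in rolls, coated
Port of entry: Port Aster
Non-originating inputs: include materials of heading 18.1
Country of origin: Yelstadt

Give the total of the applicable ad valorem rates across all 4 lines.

105%

Line A: printing paper → 18.3; coated → 18.3.1; in rolls → 18.3.1.2. Scheduled 29%. quota on 18.3 exhausted → over-quota 30%. → 30%.
Line B: tissue paper → 18.2; coated → 18.2.1; in rolls → 18.2.1.2. Scheduled 13%. Pellucia agreement on 18.2.1: wholly obtained → 6% available; preferential 6%. → 6%.
Line C: kraft paper → 18.1; uncoated → 18.1.1; in sheets → 18.1.1.2. Scheduled 36%. Kestria agreement on 18.1.1: not wholly obtained. → 36%.
Line D: kraft paper → 18.1; coated → 18.1.2; in rolls → 18.1.2.1. Scheduled 33%. Yelstadt agreement on 18.3.1.1: 18.1.2.1 not covered. → 33%.
Sum: 30% + 6% + 36% + 33% = 105%.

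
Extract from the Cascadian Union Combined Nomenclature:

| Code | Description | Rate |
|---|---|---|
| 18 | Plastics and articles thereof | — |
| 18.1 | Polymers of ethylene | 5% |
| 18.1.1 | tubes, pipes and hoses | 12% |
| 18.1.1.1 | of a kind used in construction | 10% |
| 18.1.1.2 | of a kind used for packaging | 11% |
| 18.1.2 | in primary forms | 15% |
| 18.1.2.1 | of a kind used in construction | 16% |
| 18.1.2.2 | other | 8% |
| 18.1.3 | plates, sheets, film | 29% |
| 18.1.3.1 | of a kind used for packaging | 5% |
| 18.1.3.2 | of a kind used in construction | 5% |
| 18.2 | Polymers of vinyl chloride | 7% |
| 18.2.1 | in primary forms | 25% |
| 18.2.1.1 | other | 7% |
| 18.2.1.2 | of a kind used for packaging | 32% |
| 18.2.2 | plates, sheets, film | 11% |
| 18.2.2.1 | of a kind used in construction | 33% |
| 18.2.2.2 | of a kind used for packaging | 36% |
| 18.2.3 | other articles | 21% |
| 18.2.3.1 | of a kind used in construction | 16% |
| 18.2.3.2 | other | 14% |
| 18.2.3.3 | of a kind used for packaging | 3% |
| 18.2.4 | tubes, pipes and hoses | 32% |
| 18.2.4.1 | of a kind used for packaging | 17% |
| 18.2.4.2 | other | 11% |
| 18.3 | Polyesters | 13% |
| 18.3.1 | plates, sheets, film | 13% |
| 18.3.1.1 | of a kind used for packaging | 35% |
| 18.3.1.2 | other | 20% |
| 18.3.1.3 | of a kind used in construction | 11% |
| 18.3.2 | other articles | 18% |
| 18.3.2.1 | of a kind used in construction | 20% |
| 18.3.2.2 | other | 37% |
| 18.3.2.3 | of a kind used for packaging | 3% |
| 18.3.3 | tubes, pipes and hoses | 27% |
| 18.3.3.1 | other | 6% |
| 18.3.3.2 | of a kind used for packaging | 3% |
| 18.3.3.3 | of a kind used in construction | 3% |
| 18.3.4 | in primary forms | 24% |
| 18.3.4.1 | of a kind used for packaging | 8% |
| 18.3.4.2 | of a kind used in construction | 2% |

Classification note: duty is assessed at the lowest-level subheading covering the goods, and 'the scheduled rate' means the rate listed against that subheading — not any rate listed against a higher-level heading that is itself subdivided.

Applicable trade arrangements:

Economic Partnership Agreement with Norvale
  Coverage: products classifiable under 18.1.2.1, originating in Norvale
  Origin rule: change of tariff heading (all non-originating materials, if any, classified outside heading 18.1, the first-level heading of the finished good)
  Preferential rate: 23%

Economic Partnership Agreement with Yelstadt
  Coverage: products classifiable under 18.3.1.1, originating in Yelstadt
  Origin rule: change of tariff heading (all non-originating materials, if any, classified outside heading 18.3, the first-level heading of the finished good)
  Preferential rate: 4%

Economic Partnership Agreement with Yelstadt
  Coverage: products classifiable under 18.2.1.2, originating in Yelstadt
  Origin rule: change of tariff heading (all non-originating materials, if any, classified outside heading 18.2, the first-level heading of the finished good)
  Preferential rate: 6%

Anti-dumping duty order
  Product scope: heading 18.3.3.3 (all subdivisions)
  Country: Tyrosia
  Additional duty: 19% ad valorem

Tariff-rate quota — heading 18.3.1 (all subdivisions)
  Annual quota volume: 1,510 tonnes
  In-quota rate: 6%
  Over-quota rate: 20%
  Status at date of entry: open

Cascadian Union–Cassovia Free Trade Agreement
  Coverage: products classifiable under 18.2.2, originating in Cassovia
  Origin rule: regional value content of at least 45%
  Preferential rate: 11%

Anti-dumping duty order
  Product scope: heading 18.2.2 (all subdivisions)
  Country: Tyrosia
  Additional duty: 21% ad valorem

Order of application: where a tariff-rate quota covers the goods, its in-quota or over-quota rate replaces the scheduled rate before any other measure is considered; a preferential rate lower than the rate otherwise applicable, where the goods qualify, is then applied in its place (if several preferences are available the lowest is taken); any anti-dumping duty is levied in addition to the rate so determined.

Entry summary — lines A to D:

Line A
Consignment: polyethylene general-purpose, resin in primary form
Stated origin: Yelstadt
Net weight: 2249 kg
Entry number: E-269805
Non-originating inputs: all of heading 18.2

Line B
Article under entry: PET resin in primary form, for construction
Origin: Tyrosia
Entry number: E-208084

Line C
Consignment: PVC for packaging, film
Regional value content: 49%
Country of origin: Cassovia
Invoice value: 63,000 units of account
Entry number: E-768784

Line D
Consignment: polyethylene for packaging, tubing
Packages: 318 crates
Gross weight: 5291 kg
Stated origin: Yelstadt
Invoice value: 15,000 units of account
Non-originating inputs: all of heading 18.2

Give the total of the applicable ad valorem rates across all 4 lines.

Line A: polyethylene → 18.1; resin in primary form → 18.1.2; general-purpose → 18.1.2.2. Scheduled 8%. Yelstadt agreement on 18.3.1.1: 18.1.2.2 not covered; Yelstadt agreement on 18.2.1.2: 18.1.2.2 not covered. → 8%.
Line B: PET → 18.3; resin in primary form → 18.3.4; for construction → 18.3.4.2. Scheduled 2%. No special measure applies. → 2%.
Line C: PVC → 18.2; film → 18.2.2; for packaging → 18.2.2.2. Scheduled 36%. Cassovia agreement on 18.2.2: RVC ≥ 45% → 11% available; preferential 11%. → 11%.
Line D: polyethylene → 18.1; tubing → 18.1.1; for packaging → 18.1.1.2. Scheduled 11%. Yelstadt agreement on 18.3.1.1: 18.1.1.2 not covered; Yelstadt agreement on 18.2.1.2: 18.1.1.2 not covered. → 11%.
Sum: 8% + 2% + 11% + 11% = 32%.

32%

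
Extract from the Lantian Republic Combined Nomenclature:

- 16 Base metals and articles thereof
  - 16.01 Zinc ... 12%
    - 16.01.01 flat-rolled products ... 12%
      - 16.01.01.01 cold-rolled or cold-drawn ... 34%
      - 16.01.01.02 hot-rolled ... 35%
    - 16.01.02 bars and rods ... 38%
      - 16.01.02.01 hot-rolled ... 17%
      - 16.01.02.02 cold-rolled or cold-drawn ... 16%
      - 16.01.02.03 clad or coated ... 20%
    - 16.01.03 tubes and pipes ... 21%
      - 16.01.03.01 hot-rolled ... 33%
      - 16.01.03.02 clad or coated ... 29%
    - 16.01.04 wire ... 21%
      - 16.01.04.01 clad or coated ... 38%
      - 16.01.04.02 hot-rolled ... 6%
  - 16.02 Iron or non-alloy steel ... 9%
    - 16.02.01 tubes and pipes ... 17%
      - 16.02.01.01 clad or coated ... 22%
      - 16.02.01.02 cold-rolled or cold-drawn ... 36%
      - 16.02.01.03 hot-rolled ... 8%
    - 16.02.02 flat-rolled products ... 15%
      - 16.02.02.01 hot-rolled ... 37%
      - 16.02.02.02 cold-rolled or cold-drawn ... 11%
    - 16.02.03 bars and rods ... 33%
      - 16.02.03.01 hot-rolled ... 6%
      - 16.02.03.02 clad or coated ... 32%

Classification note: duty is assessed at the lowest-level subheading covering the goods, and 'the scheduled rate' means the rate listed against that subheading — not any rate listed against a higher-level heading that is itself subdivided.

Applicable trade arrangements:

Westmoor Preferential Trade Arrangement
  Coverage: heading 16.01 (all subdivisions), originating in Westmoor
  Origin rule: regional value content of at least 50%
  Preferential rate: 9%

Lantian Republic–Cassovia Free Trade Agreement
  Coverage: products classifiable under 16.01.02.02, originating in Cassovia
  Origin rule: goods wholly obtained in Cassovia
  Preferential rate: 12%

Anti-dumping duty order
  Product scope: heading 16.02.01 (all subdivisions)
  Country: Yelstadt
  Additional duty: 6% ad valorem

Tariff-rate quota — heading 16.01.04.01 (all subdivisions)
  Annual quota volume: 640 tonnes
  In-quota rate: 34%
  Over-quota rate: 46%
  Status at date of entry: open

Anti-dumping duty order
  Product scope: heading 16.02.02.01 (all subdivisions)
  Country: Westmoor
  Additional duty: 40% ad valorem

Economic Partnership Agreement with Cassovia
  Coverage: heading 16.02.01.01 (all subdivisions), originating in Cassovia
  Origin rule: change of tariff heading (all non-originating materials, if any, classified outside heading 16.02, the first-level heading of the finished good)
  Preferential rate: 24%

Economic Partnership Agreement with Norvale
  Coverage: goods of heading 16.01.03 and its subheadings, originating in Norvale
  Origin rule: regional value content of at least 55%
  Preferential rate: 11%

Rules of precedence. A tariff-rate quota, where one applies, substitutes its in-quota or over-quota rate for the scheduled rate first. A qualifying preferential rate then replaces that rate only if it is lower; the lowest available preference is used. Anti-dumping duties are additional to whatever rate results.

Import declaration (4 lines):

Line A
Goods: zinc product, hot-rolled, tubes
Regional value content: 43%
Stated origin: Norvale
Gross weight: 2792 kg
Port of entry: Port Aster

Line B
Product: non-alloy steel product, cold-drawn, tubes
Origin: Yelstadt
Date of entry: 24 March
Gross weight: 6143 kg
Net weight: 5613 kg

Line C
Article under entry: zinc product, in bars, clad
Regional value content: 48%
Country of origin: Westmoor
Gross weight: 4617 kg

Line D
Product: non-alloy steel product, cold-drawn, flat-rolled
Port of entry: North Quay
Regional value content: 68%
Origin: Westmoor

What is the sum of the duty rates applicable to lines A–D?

106%

Line A: zinc → 16.01; tubes → 16.01.03; hot-rolled → 16.01.03.01. Scheduled 33%. Norvale agreement on 16.01.03: RVC < 55%. → 33%.
Line B: non-alloy steel → 16.02; tubes → 16.02.01; cold-drawn → 16.02.01.02. Scheduled 36%. anti-dumping (Yelstadt, 16.02.01): +6%; total 36% + 6% = 42%. → 42%.
Line C: zinc → 16.01; in bars → 16.01.02; clad → 16.01.02.03. Scheduled 20%. Westmoor agreement on 16.01: RVC < 50%. → 20%.
Line D: non-alloy steel → 16.02; flat-rolled → 16.02.02; cold-drawn → 16.02.02.02. Scheduled 11%. Westmoor agreement on 16.01: 16.02.02.02 not covered. → 11%.
Sum: 33% + 42% + 20% + 11% = 106%.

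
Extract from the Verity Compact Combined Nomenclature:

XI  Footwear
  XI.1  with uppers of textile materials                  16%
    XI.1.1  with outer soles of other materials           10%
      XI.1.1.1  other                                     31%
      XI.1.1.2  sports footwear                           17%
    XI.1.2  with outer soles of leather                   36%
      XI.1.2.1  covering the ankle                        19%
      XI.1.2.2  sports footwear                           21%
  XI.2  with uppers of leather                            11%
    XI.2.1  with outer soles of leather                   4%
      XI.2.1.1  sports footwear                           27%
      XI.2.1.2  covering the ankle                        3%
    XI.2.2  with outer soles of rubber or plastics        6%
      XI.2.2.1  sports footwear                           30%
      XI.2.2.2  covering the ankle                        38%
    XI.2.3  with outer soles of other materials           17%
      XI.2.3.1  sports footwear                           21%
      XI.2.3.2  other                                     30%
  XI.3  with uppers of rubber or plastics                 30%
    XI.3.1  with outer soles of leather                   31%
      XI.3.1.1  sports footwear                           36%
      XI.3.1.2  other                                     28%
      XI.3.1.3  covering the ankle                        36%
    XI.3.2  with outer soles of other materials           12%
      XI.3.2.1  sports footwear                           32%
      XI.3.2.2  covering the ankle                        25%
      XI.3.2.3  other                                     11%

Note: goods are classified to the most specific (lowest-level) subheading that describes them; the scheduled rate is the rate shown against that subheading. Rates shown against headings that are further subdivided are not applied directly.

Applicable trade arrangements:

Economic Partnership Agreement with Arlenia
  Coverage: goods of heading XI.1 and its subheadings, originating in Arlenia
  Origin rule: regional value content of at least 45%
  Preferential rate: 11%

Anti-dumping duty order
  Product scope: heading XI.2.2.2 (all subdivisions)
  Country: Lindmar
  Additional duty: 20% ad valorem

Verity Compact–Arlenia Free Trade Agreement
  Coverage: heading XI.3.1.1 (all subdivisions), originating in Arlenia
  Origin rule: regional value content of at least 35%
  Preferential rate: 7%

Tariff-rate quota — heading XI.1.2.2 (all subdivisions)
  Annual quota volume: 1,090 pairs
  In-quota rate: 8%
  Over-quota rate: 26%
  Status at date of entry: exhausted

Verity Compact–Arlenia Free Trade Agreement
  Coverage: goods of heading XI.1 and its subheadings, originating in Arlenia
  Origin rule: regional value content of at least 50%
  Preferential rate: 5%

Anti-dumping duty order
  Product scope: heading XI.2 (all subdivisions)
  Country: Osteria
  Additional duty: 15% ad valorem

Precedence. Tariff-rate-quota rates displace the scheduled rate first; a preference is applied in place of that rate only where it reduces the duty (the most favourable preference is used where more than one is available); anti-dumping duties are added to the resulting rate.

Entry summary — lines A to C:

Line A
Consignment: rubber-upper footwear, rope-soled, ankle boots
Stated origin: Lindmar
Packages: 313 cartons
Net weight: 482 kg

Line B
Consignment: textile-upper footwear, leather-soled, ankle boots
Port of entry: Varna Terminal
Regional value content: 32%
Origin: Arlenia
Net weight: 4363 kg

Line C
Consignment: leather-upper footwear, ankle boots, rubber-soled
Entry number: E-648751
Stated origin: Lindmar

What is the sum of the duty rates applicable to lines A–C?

102%

Line A: rubber-upper → XI.3; rope-soled → XI.3.2; ankle boots → XI.3.2.2. Scheduled 25%. No special measure applies. → 25%.
Line B: textile-upper → XI.1; leather-soled → XI.1.2; ankle boots → XI.1.2.1. Scheduled 19%. Arlenia agreement on XI.1: RVC < 45%; Arlenia agreement on XI.3.1.1: XI.1.2.1 not covered; Arlenia agreement on XI.1: RVC < 50%. → 19%.
Line C: leather-upper → XI.2; rubber-soled → XI.2.2; ankle boots → XI.2.2.2. Scheduled 38%. anti-dumping (Lindmar, XI.2.2.2): +20%; total 38% + 20% = 58%. → 58%.
Sum: 25% + 19% + 58% = 102%.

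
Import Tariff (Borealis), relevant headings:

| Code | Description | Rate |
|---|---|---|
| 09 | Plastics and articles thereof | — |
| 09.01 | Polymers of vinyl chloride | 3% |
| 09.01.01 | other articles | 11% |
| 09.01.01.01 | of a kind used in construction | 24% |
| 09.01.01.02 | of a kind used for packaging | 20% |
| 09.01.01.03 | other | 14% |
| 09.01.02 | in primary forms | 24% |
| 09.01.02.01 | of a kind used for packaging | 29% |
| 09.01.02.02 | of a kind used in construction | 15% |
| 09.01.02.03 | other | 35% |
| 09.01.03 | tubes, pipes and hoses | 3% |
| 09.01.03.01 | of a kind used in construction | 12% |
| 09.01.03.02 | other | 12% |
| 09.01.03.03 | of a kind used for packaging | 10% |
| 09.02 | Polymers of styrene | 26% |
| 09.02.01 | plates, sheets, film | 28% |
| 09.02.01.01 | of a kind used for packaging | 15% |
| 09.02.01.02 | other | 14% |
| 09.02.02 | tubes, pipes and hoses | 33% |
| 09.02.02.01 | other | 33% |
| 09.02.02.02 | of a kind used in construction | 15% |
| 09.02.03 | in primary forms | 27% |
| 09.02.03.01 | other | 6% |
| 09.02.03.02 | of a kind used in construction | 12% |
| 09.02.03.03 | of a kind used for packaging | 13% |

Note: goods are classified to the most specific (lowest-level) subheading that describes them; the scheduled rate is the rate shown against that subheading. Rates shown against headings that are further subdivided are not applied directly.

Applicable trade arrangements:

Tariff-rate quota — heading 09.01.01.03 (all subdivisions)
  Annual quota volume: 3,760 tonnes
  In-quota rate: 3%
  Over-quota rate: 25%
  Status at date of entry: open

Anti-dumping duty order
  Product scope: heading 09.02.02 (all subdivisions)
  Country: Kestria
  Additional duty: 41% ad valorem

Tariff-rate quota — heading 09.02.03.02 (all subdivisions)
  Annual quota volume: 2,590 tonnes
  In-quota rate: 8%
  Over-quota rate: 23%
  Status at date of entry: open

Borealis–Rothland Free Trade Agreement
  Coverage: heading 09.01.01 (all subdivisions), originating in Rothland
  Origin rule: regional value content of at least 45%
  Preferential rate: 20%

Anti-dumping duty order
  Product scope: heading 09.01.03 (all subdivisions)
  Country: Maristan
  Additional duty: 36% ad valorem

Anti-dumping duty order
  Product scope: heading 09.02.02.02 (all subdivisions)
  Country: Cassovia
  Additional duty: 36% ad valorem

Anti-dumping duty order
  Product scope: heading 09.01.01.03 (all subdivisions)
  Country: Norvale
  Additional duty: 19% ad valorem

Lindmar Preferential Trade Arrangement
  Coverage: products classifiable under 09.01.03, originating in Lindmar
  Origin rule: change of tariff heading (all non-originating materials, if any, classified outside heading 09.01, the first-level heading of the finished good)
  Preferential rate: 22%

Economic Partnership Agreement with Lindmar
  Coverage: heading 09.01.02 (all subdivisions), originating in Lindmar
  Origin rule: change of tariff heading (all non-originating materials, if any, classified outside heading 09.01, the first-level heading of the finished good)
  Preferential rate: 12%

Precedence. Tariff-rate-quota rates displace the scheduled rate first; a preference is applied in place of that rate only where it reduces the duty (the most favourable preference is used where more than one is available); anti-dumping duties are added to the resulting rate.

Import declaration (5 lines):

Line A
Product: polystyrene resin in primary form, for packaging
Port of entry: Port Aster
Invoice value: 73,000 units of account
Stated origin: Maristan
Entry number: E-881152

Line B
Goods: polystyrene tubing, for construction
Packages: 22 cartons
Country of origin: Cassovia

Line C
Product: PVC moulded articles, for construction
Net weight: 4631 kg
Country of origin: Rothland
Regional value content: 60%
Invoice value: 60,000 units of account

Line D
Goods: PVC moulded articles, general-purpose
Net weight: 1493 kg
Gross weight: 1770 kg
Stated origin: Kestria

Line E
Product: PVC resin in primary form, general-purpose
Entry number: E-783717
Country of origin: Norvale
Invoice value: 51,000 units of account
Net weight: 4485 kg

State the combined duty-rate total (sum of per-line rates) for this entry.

122%

Line A: polystyrene → 09.02; resin in primary form → 09.02.03; for packaging → 09.02.03.03. Scheduled 13%. No special measure applies. → 13%.
Line B: polystyrene → 09.02; tubing → 09.02.02; for construction → 09.02.02.02. Scheduled 15%. anti-dumping (Cassovia, 09.02.02.02): +36%; total 15% + 36% = 51%. → 51%.
Line C: PVC → 09.01; moulded articles → 09.01.01; for construction → 09.01.01.01. Scheduled 24%. Rothland agreement on 09.01.01: RVC ≥ 45% → 20% available; preferential 20%. → 20%.
Line D: PVC → 09.01; moulded articles → 09.01.01; general-purpose → 09.01.01.03. Scheduled 14%. quota on 09.01.01.03 open → in-quota 3%. → 3%.
Line E: PVC → 09.01; resin in primary form → 09.01.02; general-purpose → 09.01.02.03. Scheduled 35%. No special measure applies. → 35%.
Sum: 13% + 51% + 20% + 3% + 35% = 122%.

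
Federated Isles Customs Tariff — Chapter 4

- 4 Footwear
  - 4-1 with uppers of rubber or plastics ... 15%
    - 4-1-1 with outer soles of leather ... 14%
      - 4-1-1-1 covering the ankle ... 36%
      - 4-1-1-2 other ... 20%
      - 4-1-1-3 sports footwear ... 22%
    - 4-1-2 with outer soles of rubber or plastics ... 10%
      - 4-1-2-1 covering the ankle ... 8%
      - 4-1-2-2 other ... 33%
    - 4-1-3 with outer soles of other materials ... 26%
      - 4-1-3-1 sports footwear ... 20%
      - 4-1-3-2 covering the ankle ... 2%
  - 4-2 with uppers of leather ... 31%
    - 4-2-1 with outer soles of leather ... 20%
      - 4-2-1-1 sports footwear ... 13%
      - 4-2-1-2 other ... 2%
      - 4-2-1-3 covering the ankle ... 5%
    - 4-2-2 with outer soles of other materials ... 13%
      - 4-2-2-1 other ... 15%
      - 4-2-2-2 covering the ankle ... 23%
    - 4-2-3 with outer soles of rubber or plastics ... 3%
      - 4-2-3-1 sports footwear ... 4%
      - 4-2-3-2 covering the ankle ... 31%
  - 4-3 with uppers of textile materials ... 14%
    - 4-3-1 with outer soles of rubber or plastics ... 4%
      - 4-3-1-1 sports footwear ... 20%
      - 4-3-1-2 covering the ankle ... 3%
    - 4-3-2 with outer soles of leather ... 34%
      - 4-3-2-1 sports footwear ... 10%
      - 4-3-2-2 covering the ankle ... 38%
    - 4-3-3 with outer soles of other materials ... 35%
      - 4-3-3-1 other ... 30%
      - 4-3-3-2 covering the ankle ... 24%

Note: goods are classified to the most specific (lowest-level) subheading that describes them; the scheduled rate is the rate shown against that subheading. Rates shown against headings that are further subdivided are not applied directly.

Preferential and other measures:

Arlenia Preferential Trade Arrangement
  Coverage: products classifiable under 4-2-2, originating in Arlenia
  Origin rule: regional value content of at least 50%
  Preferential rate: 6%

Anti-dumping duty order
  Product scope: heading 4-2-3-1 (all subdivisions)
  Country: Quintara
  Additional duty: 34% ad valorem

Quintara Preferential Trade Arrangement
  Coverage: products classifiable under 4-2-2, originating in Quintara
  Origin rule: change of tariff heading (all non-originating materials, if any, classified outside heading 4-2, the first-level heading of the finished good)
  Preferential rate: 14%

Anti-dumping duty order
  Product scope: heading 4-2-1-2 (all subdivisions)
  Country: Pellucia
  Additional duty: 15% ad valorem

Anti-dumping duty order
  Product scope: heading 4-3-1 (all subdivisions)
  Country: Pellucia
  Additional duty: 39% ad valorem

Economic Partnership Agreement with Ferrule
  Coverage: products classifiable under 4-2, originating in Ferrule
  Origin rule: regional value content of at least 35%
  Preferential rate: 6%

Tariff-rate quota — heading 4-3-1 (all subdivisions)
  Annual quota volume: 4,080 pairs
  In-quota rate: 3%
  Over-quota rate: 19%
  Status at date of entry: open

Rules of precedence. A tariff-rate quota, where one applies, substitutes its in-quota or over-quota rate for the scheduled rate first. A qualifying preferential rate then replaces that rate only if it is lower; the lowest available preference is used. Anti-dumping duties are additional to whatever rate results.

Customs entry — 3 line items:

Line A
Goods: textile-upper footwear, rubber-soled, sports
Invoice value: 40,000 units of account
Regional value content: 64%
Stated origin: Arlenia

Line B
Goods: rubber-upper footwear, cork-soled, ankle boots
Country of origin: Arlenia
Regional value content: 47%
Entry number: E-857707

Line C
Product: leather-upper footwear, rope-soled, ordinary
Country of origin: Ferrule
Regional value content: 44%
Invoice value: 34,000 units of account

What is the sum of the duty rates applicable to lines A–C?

11%

Line A: textile-upper → 4-3; rubber-soled → 4-3-1; sports → 4-3-1-1. Scheduled 20%. quota on 4-3-1 open → in-quota 3%; Arlenia agreement on 4-2-2: 4-3-1-1 not covered. → 3%.
Line B: rubber-upper → 4-1; cork-soled → 4-1-3; ankle boots → 4-1-3-2. Scheduled 2%. Arlenia agreement on 4-2-2: 4-1-3-2 not covered. → 2%.
Line C: leather-upper → 4-2; rope-soled → 4-2-2; ordinary → 4-2-2-1. Scheduled 15%. Ferrule agreement on 4-2: RVC ≥ 35% → 6% available; preferential 6%. → 6%.
Sum: 3% + 2% + 6% = 11%.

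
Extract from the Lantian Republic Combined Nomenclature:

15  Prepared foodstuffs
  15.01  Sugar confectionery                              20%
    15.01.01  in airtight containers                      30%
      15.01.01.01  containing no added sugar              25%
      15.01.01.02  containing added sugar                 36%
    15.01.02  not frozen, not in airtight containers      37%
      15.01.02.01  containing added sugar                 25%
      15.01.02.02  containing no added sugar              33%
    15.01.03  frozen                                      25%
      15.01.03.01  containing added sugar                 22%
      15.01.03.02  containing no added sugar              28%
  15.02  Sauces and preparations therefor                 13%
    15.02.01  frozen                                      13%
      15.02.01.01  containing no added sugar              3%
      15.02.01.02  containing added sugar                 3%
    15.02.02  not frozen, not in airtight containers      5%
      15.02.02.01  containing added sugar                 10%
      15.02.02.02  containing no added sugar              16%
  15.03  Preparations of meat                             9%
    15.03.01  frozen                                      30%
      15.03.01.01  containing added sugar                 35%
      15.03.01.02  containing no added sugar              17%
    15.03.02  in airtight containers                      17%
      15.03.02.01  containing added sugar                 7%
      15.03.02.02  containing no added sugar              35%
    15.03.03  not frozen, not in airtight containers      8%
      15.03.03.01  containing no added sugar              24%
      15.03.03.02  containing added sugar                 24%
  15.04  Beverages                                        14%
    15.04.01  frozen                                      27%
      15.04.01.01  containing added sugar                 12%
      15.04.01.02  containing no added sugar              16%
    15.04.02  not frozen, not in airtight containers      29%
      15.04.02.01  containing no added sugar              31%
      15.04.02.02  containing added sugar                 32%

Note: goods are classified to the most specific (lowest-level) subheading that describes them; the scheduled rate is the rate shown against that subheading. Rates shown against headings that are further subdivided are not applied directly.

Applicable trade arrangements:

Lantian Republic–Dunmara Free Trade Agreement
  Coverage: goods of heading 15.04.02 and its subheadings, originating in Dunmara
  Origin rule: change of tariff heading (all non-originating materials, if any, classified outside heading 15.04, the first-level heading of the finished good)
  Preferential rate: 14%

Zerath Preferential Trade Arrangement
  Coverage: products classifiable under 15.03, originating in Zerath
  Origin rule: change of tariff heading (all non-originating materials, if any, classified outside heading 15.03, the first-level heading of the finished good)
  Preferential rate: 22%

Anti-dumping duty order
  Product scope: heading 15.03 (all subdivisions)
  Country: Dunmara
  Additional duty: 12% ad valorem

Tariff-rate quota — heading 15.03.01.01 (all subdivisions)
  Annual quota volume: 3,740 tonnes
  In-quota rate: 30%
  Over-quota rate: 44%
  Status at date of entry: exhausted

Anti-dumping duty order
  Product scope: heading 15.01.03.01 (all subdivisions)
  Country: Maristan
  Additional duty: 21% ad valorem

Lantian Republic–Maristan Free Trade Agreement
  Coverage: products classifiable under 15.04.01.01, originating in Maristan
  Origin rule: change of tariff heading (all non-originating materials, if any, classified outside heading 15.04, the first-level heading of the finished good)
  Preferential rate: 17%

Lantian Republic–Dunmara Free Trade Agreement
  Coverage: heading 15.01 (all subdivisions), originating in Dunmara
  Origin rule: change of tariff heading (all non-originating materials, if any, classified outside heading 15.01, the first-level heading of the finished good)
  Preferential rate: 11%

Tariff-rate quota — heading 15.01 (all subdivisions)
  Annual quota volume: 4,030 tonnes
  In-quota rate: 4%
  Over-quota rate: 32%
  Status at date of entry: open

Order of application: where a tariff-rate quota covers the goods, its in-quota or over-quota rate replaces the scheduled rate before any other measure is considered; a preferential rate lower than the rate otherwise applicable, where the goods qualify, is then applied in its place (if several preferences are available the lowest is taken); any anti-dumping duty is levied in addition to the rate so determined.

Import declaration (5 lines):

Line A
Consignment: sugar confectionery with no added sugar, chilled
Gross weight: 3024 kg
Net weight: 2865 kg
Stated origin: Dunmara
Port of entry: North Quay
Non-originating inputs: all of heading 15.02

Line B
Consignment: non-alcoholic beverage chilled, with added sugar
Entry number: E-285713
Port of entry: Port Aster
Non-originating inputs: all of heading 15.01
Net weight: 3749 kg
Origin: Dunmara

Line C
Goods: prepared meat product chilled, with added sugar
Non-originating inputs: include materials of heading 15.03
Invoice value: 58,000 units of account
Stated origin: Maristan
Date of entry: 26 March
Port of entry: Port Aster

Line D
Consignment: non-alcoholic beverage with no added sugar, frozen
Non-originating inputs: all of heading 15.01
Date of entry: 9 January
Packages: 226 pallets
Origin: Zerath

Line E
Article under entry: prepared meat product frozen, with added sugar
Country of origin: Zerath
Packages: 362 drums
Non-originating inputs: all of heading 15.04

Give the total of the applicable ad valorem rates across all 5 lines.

80%

Line A: sugar confectionery → 15.01; chilled → 15.01.02; with no added sugar → 15.01.02.02. Scheduled 33%. quota on 15.01 open → in-quota 4%; Dunmara agreement on 15.04.02: 15.01.02.02 not covered; Dunmara agreement on 15.01: CTH met → 11% available; preference 11% not lower than 4% → no reduction. → 4%.
Line B: non-alcoholic beverage → 15.04; chilled → 15.04.02; with added sugar → 15.04.02.02. Scheduled 32%. Dunmara agreement on 15.04.02: CTH met → 14% available; Dunmara agreement on 15.01: 15.04.02.02 not covered; preferential 14%. → 14%.
Line C: prepared meat product → 15.03; chilled → 15.03.03; with added sugar → 15.03.03.02. Scheduled 24%. Maristan agreement on 15.04.01.01: 15.03.03.02 not covered. → 24%.
Line D: non-alcoholic beverage → 15.04; frozen → 15.04.01; with no added sugar → 15.04.01.02. Scheduled 16%. Zerath agreement on 15.03: 15.04.01.02 not covered. → 16%.
Line E: prepared meat product → 15.03; frozen → 15.03.01; with added sugar → 15.03.01.01. Scheduled 35%. quota on 15.03.01.01 exhausted → over-quota 44%; Zerath agreement on 15.03: CTH met → 22% available; preferential 22%. → 22%.
Sum: 4% + 14% + 24% + 16% + 22% = 80%.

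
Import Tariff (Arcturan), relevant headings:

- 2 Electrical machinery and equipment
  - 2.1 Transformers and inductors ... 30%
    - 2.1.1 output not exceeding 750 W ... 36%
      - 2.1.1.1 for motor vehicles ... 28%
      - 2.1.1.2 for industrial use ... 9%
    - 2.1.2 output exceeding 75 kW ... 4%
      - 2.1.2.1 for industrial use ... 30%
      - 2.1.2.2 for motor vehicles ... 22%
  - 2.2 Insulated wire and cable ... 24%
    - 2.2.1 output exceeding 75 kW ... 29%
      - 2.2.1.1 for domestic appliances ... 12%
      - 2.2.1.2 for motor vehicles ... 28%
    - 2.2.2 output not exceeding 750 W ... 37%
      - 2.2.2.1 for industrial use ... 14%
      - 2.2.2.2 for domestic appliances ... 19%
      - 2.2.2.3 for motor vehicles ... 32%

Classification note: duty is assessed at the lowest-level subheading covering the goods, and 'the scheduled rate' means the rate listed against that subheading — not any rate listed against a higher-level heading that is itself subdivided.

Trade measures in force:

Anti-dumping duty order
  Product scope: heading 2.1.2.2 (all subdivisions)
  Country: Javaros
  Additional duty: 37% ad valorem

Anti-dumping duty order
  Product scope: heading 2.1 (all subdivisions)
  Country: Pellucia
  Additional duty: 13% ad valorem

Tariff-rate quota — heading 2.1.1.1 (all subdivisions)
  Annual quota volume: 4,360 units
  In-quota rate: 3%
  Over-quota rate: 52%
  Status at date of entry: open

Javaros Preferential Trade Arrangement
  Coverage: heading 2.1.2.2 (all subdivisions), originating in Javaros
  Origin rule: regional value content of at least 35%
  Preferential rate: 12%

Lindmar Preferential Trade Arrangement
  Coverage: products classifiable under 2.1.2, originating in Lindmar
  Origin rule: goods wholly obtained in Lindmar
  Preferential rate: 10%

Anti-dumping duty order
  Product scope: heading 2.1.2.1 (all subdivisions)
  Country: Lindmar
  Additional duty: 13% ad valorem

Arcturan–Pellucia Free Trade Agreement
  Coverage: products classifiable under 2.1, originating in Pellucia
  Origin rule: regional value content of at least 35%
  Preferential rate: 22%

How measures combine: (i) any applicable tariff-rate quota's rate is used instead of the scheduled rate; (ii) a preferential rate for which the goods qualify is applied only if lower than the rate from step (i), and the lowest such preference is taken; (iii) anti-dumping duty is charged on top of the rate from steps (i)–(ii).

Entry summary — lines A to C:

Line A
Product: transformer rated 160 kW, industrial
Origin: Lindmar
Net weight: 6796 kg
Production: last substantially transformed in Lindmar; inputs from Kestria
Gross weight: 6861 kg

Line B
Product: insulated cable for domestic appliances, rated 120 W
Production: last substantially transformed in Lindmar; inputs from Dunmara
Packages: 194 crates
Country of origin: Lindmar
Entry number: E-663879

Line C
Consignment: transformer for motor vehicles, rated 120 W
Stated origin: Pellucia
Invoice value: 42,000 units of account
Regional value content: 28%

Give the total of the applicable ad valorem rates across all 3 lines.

78%

Line A: transformer → 2.1; rated 160 kW → 2.1.2; industrial → 2.1.2.1. Scheduled 30%. Lindmar agreement on 2.1.2: not wholly obtained; anti-dumping (Lindmar, 2.1.2.1): +13%; total 30% + 13% = 43%. → 43%.
Line B: insulated cable → 2.2; rated 120 W → 2.2.2; for domestic appliances → 2.2.2.2. Scheduled 19%. Lindmar agreement on 2.1.2: 2.2.2.2 not covered. → 19%.
Line C: transformer → 2.1; rated 120 W → 2.1.1; for motor vehicles → 2.1.1.1. Scheduled 28%. quota on 2.1.1.1 open → in-quota 3%; Pellucia agreement on 2.1: RVC < 35%; anti-dumping (Pellucia, 2.1): +13%; total 3% + 13% = 16%. → 16%.
Sum: 43% + 19% + 16% = 78%.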